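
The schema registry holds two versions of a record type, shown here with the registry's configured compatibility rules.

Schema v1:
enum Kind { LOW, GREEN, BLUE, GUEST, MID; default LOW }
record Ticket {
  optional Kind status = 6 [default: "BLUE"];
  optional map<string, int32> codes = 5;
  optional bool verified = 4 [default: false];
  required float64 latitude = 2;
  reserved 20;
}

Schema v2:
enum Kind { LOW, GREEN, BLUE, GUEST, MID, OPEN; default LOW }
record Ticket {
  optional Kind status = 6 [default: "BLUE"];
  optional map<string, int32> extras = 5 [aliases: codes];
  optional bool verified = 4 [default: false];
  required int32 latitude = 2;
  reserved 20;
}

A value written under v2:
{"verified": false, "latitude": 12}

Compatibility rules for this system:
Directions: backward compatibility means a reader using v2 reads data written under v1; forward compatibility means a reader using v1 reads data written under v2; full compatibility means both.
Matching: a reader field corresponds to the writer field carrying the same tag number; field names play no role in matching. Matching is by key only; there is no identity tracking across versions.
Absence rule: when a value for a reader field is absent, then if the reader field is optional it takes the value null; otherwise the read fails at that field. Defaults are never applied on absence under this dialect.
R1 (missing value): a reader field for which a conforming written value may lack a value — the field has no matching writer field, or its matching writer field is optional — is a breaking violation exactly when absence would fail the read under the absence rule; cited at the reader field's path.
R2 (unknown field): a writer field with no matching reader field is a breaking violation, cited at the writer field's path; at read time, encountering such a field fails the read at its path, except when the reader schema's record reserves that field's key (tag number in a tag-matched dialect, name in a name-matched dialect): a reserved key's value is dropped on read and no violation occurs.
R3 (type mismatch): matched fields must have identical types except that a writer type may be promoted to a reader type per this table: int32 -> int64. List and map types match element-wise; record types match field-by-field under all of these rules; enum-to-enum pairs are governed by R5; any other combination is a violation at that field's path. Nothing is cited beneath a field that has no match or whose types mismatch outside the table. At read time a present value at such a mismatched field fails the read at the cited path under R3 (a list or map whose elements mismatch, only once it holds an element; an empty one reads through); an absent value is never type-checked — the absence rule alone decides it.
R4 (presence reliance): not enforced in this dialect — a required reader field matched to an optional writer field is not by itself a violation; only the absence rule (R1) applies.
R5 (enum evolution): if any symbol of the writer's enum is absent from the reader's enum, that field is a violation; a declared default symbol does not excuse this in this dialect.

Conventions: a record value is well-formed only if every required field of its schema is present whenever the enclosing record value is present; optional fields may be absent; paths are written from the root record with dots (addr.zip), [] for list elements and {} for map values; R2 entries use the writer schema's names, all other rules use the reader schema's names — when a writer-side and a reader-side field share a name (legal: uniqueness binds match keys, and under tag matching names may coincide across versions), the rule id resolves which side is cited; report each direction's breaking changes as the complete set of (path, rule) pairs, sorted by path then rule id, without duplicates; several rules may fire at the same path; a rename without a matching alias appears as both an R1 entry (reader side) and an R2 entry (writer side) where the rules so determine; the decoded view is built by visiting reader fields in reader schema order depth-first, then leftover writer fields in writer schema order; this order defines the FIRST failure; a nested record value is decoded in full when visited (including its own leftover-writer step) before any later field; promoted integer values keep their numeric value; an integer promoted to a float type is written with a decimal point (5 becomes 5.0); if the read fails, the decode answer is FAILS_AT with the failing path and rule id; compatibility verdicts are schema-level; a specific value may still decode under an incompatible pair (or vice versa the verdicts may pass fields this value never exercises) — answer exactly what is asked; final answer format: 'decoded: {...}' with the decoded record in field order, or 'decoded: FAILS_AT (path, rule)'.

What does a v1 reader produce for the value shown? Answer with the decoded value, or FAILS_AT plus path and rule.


arrows below run writer -> reader for Ticket
decode (reader v1):
  status := null (not supplied -> null)
  codes := null (not supplied -> null)
  verified := false
  read fails at latitude under R3
  => FAILS_AT (latitude, R3)
diffs on Ticket not affecting the asked answer:
  enum Kind (field status in record Ticket): symbol OPEN added -> changes Ticket's schema-level verdicts only — the decode of this value is the same
  renamed field codes to extras in record Ticket (alias codes declared on the renamed field) -> inert under this dialect — no rule fires on Ticket and the result does not move

decoded: FAILS_AT (latitude, R3)


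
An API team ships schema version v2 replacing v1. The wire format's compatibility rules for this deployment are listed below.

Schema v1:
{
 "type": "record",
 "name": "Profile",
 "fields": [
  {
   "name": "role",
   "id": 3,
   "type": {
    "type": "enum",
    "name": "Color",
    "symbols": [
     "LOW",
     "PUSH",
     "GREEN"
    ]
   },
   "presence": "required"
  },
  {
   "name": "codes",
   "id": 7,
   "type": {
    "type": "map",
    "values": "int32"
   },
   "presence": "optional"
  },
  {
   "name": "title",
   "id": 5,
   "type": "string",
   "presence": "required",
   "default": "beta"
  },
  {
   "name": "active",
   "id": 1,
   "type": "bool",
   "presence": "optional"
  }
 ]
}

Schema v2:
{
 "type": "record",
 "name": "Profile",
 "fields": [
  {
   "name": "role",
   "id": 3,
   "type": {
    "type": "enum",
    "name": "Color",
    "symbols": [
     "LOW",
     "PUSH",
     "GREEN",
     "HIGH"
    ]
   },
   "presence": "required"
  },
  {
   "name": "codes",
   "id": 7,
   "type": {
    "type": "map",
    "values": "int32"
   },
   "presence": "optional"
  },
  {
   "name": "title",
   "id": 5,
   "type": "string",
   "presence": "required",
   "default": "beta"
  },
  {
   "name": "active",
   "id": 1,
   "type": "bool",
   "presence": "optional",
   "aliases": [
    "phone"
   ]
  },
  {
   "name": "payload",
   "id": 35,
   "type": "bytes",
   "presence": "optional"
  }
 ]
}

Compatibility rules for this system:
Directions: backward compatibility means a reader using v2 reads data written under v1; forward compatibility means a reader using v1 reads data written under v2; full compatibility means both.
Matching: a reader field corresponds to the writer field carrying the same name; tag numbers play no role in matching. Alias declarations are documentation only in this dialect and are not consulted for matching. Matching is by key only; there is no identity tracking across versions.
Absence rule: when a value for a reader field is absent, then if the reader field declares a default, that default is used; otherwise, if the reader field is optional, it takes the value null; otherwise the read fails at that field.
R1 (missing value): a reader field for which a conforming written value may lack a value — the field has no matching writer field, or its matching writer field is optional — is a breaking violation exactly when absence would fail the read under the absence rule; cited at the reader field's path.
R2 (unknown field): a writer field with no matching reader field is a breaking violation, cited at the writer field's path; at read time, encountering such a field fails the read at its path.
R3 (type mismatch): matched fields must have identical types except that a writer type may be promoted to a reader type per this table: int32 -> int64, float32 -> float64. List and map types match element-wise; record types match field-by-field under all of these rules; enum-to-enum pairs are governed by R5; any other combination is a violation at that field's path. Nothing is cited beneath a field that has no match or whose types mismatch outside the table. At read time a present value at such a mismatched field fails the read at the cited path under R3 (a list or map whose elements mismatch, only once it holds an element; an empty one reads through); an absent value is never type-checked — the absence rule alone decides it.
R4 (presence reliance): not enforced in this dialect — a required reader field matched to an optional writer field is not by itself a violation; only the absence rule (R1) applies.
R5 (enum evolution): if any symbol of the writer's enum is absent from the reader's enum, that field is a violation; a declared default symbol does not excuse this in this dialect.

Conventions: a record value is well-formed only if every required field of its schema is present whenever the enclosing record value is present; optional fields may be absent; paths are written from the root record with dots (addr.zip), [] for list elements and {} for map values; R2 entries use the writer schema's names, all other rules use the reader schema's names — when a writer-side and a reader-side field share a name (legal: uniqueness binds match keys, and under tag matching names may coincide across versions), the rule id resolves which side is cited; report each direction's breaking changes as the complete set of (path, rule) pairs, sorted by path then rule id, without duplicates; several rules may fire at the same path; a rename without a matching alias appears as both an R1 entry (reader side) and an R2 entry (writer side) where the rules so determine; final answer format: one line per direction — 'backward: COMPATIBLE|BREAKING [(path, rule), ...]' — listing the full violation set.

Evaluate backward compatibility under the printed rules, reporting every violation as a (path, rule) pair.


in Profile below, arrows point writer -> reader
backward for Profile (reader v2, writer v1):
  Color -> Color, writer required: role aligns to role
  map<string, int32> -> map<string, int32>, writer optional: codes aligns to codes
  string -> string, writer required: title aligns to title
  bool -> bool, writer optional: active aligns to active
  payload: no writer-side match
  => no violations; backward on Profile: COMPATIBLE
diffs on Profile not affecting the asked answer:
  enum Color (field role in record Profile): symbol HIGH added -> affects forward compatibility only, which is not asked
  added field payload to record Profile: optional bytes, tag 35 (in v2 it sits last) -> affects forward compatibility only, which is not asked

backward: COMPATIBLE []


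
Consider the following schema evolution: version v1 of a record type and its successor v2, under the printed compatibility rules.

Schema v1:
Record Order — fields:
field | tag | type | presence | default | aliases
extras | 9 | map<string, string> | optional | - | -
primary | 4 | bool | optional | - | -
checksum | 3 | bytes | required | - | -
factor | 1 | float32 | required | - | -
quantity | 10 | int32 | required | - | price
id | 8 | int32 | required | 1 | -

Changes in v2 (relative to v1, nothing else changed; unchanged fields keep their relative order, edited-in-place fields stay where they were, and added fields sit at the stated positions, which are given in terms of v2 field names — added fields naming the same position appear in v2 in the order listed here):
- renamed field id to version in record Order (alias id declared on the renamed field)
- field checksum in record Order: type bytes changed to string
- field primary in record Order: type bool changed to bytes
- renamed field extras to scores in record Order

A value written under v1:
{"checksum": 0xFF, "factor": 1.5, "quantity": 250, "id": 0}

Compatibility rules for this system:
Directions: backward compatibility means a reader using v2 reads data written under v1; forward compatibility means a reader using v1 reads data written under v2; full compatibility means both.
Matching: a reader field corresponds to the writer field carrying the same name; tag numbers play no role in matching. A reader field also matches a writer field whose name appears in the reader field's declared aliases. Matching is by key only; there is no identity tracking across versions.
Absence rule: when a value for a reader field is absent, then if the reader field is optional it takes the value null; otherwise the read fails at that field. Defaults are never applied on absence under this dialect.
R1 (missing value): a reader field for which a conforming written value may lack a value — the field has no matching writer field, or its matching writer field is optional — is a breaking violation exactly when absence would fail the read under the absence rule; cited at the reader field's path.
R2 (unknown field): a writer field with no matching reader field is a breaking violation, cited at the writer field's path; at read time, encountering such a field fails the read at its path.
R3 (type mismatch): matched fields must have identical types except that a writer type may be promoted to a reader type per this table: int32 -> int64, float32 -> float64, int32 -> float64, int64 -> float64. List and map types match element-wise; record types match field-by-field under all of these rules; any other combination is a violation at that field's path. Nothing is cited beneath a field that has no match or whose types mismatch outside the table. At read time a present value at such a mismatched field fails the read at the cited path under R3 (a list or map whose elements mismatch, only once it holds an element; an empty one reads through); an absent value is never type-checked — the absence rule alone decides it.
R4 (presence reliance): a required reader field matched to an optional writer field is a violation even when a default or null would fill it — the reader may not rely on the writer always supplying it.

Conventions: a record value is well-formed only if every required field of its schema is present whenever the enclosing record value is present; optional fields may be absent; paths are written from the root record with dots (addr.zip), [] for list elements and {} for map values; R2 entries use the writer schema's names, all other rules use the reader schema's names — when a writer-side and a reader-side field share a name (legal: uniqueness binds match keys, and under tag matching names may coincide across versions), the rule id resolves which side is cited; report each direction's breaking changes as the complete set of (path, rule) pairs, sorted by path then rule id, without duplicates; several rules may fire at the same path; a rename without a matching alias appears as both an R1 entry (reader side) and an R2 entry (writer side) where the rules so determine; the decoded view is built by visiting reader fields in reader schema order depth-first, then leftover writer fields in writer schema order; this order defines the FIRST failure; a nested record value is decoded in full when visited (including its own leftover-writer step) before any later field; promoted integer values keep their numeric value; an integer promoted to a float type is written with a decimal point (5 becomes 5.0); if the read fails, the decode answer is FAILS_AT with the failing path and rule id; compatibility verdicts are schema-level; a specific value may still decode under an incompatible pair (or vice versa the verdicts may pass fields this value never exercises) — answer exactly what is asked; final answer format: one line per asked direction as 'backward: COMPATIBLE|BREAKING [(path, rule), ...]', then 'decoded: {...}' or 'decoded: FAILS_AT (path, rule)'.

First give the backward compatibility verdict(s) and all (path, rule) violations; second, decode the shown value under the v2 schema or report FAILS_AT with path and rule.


backward: BREAKING [(checksum, R3), (extras, R2), (primary, R3)]; decoded: FAILS_AT (checksum, R3)

each type pair in Order: writer, then reader
backward for Order (reader v2, writer v1):
  scores: no writer match
  primary <- primary (bool -> bytes, writer optional)
  checksum <- checksum (bytes -> string, writer required)
  factor <- factor (float32 -> float32, writer required)
  quantity <- quantity (int32 -> int32, writer required)
  version <- id (int32 -> int32, writer required)
  extras (writer side), unknown to reader
  R3 fires at checksum
  R2 fires at extras
  R3 fires at primary
  backward on Order therefore BREAKING (3)
decoding the Order value with the v2 reader:
  scores := null (not supplied -> null)
  primary := null (not supplied -> null)
  read fails at checksum under R3
  => FAILS_AT (checksum, R3)
the other Order changes do not affect what is asked:
  renamed field id to version in record Order (alias id declared on the renamed field) -> its effect on Order is confined to the forward direction, not asked


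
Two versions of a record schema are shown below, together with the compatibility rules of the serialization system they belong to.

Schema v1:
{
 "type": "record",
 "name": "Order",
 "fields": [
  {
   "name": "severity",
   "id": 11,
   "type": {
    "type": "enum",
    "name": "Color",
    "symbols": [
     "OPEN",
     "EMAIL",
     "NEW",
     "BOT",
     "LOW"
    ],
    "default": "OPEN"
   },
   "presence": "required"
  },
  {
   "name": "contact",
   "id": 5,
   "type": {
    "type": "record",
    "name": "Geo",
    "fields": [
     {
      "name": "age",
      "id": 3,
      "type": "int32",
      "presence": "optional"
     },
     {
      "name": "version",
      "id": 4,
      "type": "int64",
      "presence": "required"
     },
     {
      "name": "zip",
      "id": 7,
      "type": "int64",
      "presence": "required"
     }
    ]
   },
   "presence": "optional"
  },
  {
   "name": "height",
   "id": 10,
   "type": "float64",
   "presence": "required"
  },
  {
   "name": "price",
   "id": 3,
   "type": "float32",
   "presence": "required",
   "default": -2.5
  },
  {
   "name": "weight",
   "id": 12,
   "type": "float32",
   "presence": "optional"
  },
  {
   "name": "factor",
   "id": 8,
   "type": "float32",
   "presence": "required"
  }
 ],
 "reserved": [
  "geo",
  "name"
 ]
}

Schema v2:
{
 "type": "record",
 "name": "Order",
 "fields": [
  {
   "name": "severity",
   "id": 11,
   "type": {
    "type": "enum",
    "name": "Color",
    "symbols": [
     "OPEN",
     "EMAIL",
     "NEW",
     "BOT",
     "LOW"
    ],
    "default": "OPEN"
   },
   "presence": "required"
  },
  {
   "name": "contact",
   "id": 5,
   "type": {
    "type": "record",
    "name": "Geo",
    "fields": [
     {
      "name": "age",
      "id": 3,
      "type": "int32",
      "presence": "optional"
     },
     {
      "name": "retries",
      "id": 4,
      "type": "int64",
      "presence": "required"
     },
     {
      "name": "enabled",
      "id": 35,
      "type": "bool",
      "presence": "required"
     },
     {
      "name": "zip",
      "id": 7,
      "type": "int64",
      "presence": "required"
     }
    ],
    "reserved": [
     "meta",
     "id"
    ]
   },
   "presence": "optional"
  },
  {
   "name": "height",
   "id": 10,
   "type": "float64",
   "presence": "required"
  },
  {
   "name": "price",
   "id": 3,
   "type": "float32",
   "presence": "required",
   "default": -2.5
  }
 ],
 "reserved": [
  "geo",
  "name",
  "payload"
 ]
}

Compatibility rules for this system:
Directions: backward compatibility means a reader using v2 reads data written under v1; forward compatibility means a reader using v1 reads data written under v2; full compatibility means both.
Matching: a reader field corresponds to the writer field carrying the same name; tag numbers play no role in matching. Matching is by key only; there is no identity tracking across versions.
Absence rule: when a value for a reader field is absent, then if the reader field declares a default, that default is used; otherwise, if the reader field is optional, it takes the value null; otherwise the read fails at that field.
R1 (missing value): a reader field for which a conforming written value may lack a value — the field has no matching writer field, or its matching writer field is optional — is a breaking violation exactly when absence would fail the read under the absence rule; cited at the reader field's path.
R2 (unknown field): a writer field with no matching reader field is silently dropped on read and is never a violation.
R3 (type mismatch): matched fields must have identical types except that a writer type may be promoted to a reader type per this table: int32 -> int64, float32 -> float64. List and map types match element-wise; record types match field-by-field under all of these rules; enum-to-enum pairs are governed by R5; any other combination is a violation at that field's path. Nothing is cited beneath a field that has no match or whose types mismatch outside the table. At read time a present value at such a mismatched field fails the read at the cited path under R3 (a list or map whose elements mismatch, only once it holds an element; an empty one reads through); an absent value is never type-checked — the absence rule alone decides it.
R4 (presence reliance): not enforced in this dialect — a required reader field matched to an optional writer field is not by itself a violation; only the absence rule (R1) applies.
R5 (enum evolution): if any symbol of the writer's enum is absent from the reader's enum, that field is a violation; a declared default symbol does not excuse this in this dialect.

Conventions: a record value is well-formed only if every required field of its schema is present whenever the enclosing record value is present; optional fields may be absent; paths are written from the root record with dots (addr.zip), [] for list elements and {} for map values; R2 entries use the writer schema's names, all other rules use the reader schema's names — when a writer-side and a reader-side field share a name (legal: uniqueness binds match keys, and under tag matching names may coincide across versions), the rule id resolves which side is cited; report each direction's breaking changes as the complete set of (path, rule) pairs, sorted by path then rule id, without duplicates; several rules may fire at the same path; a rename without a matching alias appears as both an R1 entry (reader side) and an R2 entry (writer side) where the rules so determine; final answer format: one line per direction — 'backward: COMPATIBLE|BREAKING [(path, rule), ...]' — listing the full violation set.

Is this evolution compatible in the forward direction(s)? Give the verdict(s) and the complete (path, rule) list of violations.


each type pair in Order: writer, then reader
forward analysis of Order with v1 as reader and v2 as writer:
  severity: paired with writer severity (Color -> Color; writer required)
  contact: paired with writer contact (Geo -> Geo; writer optional)
  height: paired with writer height (float64 -> float64; writer required)
  price: paired with writer price (float32 -> float32; writer required)
  weight: no writer-side match
  factor: no writer-side match
  contact.age: paired with writer contact.age (int32 -> int32; writer optional)
  contact.version: no writer-side match
  contact.zip: paired with writer contact.zip (int64 -> int64; writer required)
  leftover writer field: contact.retries
  leftover writer field: contact.enabled
  violation R1 at contact.version
  violation R1 at factor
  => 2 violation(s): forward is BREAKING for Order
the other Order changes do not affect what is asked:
  removed field weight from record Order -> triggers nothing under Order's printed rules — same verdict
  added field enabled to record Geo: required bool, tag 35 (in v2 it sits immediately before zip) -> its effect on Order is confined to the backward direction, not asked

forward: BREAKING [(contact.version, R1), (factor, R1)]


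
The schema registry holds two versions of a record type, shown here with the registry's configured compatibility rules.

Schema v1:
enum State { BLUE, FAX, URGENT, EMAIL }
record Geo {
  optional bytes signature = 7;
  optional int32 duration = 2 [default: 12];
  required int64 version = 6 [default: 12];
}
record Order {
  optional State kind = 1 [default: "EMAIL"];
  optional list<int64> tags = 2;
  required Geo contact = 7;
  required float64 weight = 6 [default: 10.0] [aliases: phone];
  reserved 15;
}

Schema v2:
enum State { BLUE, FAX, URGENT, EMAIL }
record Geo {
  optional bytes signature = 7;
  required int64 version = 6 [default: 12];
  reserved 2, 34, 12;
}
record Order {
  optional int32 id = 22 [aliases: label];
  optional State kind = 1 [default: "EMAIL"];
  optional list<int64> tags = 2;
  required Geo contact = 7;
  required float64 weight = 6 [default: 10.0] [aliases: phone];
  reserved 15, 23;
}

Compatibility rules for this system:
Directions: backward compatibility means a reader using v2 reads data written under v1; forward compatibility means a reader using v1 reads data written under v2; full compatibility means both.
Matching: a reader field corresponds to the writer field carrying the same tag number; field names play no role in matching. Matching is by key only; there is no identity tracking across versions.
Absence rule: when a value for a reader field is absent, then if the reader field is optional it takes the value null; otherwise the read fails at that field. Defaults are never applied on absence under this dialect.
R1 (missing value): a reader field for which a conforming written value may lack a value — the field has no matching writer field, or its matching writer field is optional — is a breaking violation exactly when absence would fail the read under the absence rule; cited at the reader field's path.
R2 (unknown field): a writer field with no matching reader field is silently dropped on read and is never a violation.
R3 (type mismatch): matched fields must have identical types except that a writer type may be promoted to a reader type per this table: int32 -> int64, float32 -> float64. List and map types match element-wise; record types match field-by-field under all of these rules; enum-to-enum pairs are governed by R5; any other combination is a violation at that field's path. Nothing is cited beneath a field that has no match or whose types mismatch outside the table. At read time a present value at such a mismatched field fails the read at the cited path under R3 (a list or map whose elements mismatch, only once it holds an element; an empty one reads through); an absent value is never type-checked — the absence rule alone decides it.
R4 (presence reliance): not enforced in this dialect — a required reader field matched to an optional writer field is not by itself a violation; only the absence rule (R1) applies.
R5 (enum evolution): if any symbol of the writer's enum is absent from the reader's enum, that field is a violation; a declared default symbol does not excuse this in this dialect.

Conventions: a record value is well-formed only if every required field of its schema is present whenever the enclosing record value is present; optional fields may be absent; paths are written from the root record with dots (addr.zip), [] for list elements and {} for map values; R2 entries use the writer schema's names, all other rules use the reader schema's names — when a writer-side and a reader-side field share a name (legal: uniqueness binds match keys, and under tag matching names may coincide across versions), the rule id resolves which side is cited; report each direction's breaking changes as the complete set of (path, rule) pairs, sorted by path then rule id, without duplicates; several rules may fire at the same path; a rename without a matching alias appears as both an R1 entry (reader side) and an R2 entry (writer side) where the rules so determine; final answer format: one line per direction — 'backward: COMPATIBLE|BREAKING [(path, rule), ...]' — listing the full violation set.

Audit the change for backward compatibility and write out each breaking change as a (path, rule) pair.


backward: COMPATIBLE []

the writer's type comes first in each Order pair
backward on Order — v2 reading data written by v1:
  id: no writer match
  writer optional, State -> State: reader kind maps from writer kind
  writer optional, list<int64> -> list<int64>: reader tags maps from writer tags
  writer required, Geo -> Geo: reader contact maps from writer contact
  writer required, float64 -> float64: reader weight maps from writer weight
  writer optional, bytes -> bytes: reader contact.signature maps from writer contact.signature
  writer required, int64 -> int64: reader contact.version maps from writer contact.version
  writer contact.duration: unknown to reader
  => backward: COMPATIBLE
ruling out the remaining Order differences:
  removed field duration from record Geo (its key 2 joins the reserved list) -> fires no rule on Order, leaving the asked answer as it is
  added field id to record Order: optional int32, tag 22 (in v2 it sits immediately before kind) -> fires no rule on Order, leaving the asked answer as it is


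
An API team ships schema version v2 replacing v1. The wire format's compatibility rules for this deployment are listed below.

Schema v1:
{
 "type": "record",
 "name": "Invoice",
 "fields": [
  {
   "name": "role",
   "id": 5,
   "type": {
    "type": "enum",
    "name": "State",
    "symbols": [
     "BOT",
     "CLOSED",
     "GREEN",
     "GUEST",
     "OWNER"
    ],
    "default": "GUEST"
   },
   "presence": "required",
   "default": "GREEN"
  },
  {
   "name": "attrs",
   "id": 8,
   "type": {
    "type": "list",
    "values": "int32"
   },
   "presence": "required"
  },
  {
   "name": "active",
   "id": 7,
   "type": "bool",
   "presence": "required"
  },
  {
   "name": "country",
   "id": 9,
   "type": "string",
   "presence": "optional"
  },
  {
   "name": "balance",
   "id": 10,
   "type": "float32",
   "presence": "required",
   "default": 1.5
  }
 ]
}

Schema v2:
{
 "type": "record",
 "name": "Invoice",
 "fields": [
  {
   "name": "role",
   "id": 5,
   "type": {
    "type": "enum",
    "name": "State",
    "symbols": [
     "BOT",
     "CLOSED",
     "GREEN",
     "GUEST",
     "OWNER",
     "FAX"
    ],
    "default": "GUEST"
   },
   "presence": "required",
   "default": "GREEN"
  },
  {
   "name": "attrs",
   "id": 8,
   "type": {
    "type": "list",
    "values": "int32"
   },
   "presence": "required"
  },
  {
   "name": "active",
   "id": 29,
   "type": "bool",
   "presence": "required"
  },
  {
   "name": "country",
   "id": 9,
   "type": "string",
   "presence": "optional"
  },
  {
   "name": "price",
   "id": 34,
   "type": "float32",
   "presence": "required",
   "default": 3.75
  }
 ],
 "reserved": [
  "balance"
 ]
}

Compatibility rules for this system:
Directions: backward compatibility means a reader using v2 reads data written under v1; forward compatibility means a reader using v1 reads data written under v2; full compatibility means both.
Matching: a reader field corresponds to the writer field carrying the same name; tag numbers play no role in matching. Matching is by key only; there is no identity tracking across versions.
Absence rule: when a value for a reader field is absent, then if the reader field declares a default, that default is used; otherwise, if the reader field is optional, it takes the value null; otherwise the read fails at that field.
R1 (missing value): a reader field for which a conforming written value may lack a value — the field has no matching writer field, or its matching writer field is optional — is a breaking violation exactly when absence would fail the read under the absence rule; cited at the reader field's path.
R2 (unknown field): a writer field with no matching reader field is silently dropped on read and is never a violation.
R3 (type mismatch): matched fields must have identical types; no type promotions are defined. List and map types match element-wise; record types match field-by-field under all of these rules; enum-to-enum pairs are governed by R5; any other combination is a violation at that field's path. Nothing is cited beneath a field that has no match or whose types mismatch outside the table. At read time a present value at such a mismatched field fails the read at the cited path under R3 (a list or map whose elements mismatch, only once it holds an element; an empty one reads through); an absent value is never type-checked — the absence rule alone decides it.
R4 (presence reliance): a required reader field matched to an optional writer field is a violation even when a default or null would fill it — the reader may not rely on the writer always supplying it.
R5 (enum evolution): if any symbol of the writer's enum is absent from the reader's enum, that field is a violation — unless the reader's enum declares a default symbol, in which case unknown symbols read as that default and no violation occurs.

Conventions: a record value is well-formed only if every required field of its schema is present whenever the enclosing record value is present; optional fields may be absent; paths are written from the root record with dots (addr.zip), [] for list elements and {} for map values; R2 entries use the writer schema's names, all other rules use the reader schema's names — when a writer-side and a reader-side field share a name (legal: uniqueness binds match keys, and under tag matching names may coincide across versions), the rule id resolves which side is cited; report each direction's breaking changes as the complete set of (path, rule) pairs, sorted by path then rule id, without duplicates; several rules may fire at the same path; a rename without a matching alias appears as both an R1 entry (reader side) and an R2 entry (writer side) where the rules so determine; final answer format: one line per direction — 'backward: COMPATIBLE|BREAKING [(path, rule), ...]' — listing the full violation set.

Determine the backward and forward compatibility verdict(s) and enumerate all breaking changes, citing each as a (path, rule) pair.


in Invoice below, arrows point writer -> reader
checking backward for Invoice: reader v2 against writer v1:
  role <- role (State -> State, writer required)
  attrs <- attrs (list<int32> -> list<int32>, writer required)
  active <- active (bool -> bool, writer required)
  country <- country (string -> string, writer optional)
  price: no writer-side match
  leftover writer field: balance
  => backward verdict for Invoice: COMPATIBLE, no violations
checking forward for Invoice: reader v1 against writer v2:
  role <- role (State -> State, writer required)
  attrs <- attrs (list<int32> -> list<int32>, writer required)
  active <- active (bool -> bool, writer required)
  country <- country (string -> string, writer optional)
  balance: no writer-side match
  leftover writer field: price
  => forward verdict for Invoice: COMPATIBLE, no violations

backward: COMPATIBLE []; forward: COMPATIBLE []


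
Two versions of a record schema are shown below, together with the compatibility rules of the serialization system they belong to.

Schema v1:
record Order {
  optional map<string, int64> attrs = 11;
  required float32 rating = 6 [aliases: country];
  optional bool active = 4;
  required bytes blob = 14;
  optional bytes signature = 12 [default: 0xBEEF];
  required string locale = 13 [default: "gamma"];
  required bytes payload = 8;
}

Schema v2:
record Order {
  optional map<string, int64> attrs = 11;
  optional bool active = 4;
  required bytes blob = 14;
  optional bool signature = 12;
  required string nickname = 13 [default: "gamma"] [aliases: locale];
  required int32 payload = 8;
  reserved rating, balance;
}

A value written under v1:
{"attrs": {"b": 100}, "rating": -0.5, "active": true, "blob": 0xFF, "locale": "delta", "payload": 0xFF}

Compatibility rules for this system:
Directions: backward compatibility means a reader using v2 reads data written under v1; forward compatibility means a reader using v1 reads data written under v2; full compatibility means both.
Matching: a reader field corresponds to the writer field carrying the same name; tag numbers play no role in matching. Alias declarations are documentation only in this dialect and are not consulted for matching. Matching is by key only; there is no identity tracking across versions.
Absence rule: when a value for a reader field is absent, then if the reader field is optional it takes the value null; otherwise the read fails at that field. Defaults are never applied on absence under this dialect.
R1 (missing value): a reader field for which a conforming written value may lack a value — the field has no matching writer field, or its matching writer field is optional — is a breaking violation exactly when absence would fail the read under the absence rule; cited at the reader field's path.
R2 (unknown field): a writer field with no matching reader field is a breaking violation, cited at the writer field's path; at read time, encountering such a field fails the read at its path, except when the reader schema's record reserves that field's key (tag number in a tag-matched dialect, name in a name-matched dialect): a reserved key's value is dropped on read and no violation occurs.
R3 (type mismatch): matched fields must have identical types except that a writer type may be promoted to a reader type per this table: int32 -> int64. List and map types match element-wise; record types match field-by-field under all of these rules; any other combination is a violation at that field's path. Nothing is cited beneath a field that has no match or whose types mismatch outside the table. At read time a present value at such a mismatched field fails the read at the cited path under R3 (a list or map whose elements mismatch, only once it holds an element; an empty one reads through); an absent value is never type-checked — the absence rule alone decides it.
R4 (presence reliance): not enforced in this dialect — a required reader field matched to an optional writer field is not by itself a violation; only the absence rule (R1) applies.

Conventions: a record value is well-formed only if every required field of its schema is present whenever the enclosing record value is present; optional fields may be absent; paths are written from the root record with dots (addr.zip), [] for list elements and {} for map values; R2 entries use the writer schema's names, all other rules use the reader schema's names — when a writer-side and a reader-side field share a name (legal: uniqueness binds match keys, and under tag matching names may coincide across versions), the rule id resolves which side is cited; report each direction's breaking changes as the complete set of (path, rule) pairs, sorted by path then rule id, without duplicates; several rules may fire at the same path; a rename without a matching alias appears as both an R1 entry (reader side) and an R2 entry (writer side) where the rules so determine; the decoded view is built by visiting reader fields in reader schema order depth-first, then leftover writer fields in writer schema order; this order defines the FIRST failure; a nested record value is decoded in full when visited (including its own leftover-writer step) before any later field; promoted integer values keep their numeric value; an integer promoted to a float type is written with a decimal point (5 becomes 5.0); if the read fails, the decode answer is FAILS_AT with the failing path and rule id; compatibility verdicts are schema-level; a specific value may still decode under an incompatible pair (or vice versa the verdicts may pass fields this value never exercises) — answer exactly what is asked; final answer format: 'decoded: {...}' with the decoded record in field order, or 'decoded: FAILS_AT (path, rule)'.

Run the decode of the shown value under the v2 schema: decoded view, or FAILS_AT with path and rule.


decoded: FAILS_AT (nickname, R1)

the writer's type comes first in each Order pair
decode walk for Order under reader schema v2:
  attrs := {"b": 100}
  active := true
  blob := 0xFF
  signature := null (not supplied -> null)
  read fails at nickname under R1 (no fill)
  => FAILS_AT (nickname, R1)
remaining Order differences; none change what is asked:
  removed field rating from record Order (its key "rating" joins the reserved list) -> affects the rule determinations only; this particular Order value decodes identically
  field payload in record Order: type bytes changed to int32 -> affects the rule determinations only; this particular Order value decodes identically
  field signature in record Order: type bytes changed to bool (its default is dropped) -> affects the rule determinations only; this particular Order value decodes identically
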